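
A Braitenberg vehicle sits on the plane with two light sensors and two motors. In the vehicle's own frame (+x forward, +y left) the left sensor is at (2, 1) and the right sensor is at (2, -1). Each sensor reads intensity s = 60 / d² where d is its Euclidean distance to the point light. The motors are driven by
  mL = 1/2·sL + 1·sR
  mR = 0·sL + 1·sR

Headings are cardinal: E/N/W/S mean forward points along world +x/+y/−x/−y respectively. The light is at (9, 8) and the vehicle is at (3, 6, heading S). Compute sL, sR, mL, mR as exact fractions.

left sensor world pos  = (4, 4); dL² = 41
right sensor world pos = (2, 4); dR² = 65
sL = 60/41 = 60/41
sR = 60/65 = 12/13
mL = 1/2·sL + 1·sR = 882/533
mR = 0·sL + 1·sR = 12/13

60/41 12/13 882/533 12/13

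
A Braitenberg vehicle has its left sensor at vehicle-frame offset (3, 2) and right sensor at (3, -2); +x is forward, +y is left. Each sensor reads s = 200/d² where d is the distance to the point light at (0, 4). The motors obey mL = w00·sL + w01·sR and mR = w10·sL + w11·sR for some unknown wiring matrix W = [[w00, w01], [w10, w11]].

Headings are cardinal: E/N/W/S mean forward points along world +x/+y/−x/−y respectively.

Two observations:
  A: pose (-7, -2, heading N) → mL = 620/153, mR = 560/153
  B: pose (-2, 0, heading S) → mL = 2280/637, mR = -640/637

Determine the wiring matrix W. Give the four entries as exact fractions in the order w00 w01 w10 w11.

obs A: pose=(-7,-2,N) → sL=20/9, sR=100/17, mL=620/153, mR=560/153
obs B: pose=(-2,0,S) → sL=200/49, sR=40/13, mL=2280/637, mR=-640/637
sensor matrix S = [[20/9, 100/17], [200/49, 40/13]]; det S = -1673600/97461
solve [mL_A; mL_B] = S·[w00; w01] and [mR_A; mR_B] = S·[w10; w11]:
  w00 = 1/2, w01 = 1/2, w10 = -1, w11 = 1

1/2 1/2 -1 1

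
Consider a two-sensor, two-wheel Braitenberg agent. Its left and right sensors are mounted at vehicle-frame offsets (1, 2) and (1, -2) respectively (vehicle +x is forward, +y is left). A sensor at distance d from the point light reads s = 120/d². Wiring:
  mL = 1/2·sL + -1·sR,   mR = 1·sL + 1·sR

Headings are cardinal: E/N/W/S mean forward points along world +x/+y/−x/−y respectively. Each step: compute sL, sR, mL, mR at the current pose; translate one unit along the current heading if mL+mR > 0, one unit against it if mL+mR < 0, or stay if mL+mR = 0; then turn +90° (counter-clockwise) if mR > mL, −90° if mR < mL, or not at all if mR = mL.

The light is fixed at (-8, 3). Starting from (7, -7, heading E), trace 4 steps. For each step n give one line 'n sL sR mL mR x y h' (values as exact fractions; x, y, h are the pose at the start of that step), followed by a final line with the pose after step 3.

n=0: pose=(7,-7,E); sL=3/8, sR=3/10; mL=-9/80, mR=27/40; mL+mR=9/16 → advance +1; mR−mL=63/80 → turn +1·90°
n=1: pose=(8,-7,N); sL=120/277, sR=8/27; mL=-596/7479, mR=5456/7479; mL+mR=180/277 → advance +1; mR−mL=6052/7479 → turn +1·90°
n=2: pose=(8,-6,W); sL=60/173, sR=60/137; mL=-6270/23701, mR=18600/23701; mL+mR=90/173 → advance +1; mR−mL=24870/23701 → turn +1·90°
n=3: pose=(7,-6,S); sL=120/389, sR=120/269; mL=-30540/104641, mR=78960/104641; mL+mR=180/389 → advance +1; mR−mL=109500/104641 → turn +1·90°

0 3/8 3/10 -9/80 27/40 7 -7 E
1 120/277 8/27 -596/7479 5456/7479 8 -7 N
2 60/173 60/137 -6270/23701 18600/23701 8 -6 W
3 120/389 120/269 -30540/104641 78960/104641 7 -6 S
final 7 -7 E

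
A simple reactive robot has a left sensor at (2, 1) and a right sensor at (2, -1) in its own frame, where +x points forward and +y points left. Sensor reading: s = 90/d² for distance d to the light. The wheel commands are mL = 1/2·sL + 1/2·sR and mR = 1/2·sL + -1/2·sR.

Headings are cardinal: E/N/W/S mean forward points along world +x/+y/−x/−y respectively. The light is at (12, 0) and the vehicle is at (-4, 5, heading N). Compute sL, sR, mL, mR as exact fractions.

45/169 45/137 6885/23153 -720/23153

left sensor world pos  = (-5, 7); dL² = 338
right sensor world pos = (-3, 7); dR² = 274
sL = 90/338 = 45/169
sR = 90/274 = 45/137
mL = 1/2·sL + 1/2·sR = 6885/23153
mR = 1/2·sL + -1/2·sR = -720/23153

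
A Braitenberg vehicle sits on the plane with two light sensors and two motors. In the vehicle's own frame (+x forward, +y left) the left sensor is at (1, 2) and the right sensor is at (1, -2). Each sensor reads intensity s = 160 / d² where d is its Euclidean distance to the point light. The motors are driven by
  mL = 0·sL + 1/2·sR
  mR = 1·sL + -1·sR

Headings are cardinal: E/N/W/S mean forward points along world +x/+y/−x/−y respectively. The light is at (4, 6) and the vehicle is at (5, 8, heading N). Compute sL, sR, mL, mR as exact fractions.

left sensor world pos  = (3, 9); dL² = 10
right sensor world pos = (7, 9); dR² = 18
sL = 160/10 = 16
sR = 160/18 = 80/9
mL = 0·sL + 1/2·sR = 40/9
mR = 1·sL + -1·sR = 64/9

16 80/9 40/9 64/9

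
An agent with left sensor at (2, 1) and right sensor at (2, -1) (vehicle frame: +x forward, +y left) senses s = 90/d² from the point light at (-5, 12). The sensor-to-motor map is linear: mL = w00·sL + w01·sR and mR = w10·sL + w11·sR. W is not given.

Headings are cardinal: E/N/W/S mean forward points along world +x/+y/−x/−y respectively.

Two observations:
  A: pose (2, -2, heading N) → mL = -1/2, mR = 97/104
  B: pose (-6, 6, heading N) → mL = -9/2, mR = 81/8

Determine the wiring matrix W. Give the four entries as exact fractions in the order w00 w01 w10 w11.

-1 0 1 1

obs A: pose=(2,-2,N) → sL=1/2, sR=45/104, mL=-1/2, mR=97/104
obs B: pose=(-6,6,N) → sL=9/2, sR=45/8, mL=-9/2, mR=81/8
sensor matrix S = [[1/2, 45/104], [9/2, 45/8]]; det S = 45/52
solve [mL_A; mL_B] = S·[w00; w01] and [mR_A; mR_B] = S·[w10; w11]:
  w00 = -1, w01 = 0, w10 = 1, w11 = 1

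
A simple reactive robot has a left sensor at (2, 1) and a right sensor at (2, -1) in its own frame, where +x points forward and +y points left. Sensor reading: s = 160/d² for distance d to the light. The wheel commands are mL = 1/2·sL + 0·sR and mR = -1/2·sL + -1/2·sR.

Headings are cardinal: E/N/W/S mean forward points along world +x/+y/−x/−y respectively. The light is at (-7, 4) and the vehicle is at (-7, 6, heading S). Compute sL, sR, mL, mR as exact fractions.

160 160 80 -160

left sensor world pos  = (-6, 4); dL² = 1
right sensor world pos = (-8, 4); dR² = 1
sL = 160/1 = 160
sR = 160/1 = 160
mL = 1/2·sL + 0·sR = 80
mR = -1/2·sL + -1/2·sR = -160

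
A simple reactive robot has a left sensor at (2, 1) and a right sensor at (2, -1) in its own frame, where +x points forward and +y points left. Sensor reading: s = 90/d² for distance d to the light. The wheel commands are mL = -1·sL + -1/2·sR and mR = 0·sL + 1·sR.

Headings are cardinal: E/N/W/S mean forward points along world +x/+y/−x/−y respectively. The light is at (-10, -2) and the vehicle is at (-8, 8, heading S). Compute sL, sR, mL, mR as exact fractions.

left sensor world pos  = (-7, 6); dL² = 73
right sensor world pos = (-9, 6); dR² = 65
sL = 90/73 = 90/73
sR = 90/65 = 18/13
mL = -1·sL + -1/2·sR = -1827/949
mR = 0·sL + 1·sR = 18/13

90/73 18/13 -1827/949 18/13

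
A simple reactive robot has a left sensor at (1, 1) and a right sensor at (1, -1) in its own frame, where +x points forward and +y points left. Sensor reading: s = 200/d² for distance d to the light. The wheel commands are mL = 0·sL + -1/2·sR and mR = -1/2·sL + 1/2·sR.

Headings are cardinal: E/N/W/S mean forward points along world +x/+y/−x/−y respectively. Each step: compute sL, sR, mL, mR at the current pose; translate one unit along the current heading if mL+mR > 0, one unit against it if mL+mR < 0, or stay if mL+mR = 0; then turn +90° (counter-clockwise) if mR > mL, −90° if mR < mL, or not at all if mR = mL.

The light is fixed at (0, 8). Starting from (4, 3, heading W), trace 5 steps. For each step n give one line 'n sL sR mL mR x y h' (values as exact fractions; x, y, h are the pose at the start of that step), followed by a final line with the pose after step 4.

n=0: pose=(4,3,W); sL=40/9, sR=8; mL=-4, mR=16/9; mL+mR=-20/9 → advance -1; mR−mL=52/9 → turn +1·90°
n=1: pose=(5,3,S); sL=25/9, sR=50/13; mL=-25/13, mR=125/234; mL+mR=-25/18 → advance -1; mR−mL=575/234 → turn +1·90°
n=2: pose=(5,4,E); sL=40/9, sR=200/61; mL=-100/61, mR=-320/549; mL+mR=-20/9 → advance -1; mR−mL=580/549 → turn +1·90°
n=3: pose=(4,4,N); sL=100/9, sR=100/17; mL=-50/17, mR=-400/153; mL+mR=-50/9 → advance -1; mR−mL=50/153 → turn +1·90°
n=4: pose=(4,3,W); sL=40/9, sR=8; mL=-4, mR=16/9; mL+mR=-20/9 → advance -1; mR−mL=52/9 → turn +1·90°

0 40/9 8 -4 16/9 4 3 W
1 25/9 50/13 -25/13 125/234 5 3 S
2 40/9 200/61 -100/61 -320/549 5 4 E
3 100/9 100/17 -50/17 -400/153 4 4 N
4 40/9 8 -4 16/9 4 3 W
final 5 3 S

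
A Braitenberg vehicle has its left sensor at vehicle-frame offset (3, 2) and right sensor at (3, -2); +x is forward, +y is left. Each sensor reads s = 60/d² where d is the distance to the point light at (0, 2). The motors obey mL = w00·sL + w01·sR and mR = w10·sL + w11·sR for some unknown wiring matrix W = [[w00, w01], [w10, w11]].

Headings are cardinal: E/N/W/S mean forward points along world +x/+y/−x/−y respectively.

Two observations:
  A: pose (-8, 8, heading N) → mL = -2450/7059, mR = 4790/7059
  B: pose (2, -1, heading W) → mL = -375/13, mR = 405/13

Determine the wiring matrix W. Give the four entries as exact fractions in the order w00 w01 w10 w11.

obs A: pose=(-8,8,N) → sL=60/181, sR=20/39, mL=-2450/7059, mR=4790/7059
obs B: pose=(2,-1,W) → sL=30/13, sR=30, mL=-375/13, mR=405/13
sensor matrix S = [[60/181, 20/39], [30/13, 30]]; det S = 268000/30589
solve [mL_A; mL_B] = S·[w00; w01] and [mR_A; mR_B] = S·[w10; w11]:
  w00 = 1/2, w01 = -1, w10 = 1/2, w11 = 1

1/2 -1 1/2 1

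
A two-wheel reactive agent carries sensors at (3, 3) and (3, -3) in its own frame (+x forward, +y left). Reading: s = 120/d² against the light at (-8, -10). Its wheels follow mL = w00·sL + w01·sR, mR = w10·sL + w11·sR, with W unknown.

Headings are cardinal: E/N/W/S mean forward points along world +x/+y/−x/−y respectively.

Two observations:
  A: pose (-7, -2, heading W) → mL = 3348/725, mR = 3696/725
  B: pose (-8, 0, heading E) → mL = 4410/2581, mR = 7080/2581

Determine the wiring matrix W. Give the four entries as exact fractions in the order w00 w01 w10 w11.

obs A: pose=(-7,-2,W) → sL=120/29, sR=24/25, mL=3348/725, mR=3696/725
obs B: pose=(-8,0,E) → sL=60/89, sR=60/29, mL=4410/2581, mR=7080/2581
sensor matrix S = [[120/29, 24/25], [60/89, 60/29]]; det S = 2961792/374245
solve [mL_A; mL_B] = S·[w00; w01] and [mR_A; mR_B] = S·[w10; w11]:
  w00 = 1, w01 = 1/2, w10 = 1, w11 = 1

1 1/2 1 1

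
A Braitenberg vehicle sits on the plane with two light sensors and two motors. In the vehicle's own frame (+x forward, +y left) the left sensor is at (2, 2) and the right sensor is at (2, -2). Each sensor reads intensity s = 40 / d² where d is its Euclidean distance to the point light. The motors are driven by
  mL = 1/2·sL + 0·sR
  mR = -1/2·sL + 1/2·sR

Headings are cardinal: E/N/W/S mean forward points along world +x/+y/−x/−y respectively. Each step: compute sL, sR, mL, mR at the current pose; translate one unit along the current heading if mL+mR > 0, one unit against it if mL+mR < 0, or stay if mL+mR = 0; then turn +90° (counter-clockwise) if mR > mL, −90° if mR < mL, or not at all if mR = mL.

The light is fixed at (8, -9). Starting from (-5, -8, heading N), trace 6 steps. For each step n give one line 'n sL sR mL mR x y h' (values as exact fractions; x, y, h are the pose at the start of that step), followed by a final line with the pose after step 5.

0 20/117 4/13 10/117 8/117 -5 -8 N
1 40/137 40/121 20/137 320/16577 -5 -7 E
2 2/5 10/49 1/5 -24/245 -4 -7 S
3 40/197 8/41 20/197 -32/8077 -4 -8 W
4 20/117 4/13 10/117 8/117 -5 -8 N
5 40/137 40/121 20/137 320/16577 -5 -7 E
final -4 -7 S

n=0: pose=(-5,-8,N); sL=20/117, sR=4/13; mL=10/117, mR=8/117; mL+mR=2/13 → advance +1; mR−mL=-2/117 → turn -1·90°
n=1: pose=(-5,-7,E); sL=40/137, sR=40/121; mL=20/137, mR=320/16577; mL+mR=20/121 → advance +1; mR−mL=-2100/16577 → turn -1·90°
n=2: pose=(-4,-7,S); sL=2/5, sR=10/49; mL=1/5, mR=-24/245; mL+mR=5/49 → advance +1; mR−mL=-73/245 → turn -1·90°
n=3: pose=(-4,-8,W); sL=40/197, sR=8/41; mL=20/197, mR=-32/8077; mL+mR=4/41 → advance +1; mR−mL=-852/8077 → turn -1·90°
n=4: pose=(-5,-8,N); sL=20/117, sR=4/13; mL=10/117, mR=8/117; mL+mR=2/13 → advance +1; mR−mL=-2/117 → turn -1·90°
n=5: pose=(-5,-7,E); sL=40/137, sR=40/121; mL=20/137, mR=320/16577; mL+mR=20/121 → advance +1; mR−mL=-2100/16577 → turn -1·90°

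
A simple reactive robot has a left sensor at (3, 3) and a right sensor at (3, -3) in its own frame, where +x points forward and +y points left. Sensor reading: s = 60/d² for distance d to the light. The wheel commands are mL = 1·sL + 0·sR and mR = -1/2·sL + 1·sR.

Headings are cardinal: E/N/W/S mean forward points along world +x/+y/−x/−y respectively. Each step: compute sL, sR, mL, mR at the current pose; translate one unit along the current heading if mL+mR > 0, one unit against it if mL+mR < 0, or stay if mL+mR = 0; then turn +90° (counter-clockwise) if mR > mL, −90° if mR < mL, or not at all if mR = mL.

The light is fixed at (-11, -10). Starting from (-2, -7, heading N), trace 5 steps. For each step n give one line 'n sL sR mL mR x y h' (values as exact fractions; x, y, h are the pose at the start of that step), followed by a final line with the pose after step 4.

0 5/6 1/3 5/6 -1/12 -2 -7 N
1 60/193 12/29 60/193 1446/5597 -2 -6 E
2 6/17 6/5 6/17 87/85 -1 -6 S
3 12/41 60/169 12/41 1446/6929 -1 -7 E
4 15/49 15/16 15/49 615/784 0 -7 S
final 0 -8 E

n=0: pose=(-2,-7,N); sL=5/6, sR=1/3; mL=5/6, mR=-1/12; mL+mR=3/4 → advance +1; mR−mL=-11/12 → turn -1·90°
n=1: pose=(-2,-6,E); sL=60/193, sR=12/29; mL=60/193, mR=1446/5597; mL+mR=3186/5597 → advance +1; mR−mL=-294/5597 → turn -1·90°
n=2: pose=(-1,-6,S); sL=6/17, sR=6/5; mL=6/17, mR=87/85; mL+mR=117/85 → advance +1; mR−mL=57/85 → turn +1·90°
n=3: pose=(-1,-7,E); sL=12/41, sR=60/169; mL=12/41, mR=1446/6929; mL+mR=3474/6929 → advance +1; mR−mL=-582/6929 → turn -1·90°
n=4: pose=(0,-7,S); sL=15/49, sR=15/16; mL=15/49, mR=615/784; mL+mR=855/784 → advance +1; mR−mL=375/784 → turn +1·90°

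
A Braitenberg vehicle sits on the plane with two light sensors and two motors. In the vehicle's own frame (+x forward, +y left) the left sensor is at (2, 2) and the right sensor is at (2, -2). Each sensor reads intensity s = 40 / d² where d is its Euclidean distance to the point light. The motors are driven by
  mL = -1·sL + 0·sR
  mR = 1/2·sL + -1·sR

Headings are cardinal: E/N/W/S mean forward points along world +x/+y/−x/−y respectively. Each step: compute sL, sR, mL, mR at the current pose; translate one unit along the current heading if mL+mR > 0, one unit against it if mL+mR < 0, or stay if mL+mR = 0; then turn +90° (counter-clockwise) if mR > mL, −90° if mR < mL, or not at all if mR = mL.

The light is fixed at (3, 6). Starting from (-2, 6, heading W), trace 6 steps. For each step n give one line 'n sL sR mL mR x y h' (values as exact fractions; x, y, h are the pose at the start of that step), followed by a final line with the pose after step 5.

n=0: pose=(-2,6,W); sL=40/53, sR=40/53; mL=-40/53, mR=-20/53; mL+mR=-60/53 → advance -1; mR−mL=20/53 → turn +1·90°
n=1: pose=(-1,6,S); sL=5, sR=1; mL=-5, mR=3/2; mL+mR=-7/2 → advance -1; mR−mL=13/2 → turn +1·90°
n=2: pose=(-1,7,E); sL=40/13, sR=8; mL=-40/13, mR=-84/13; mL+mR=-124/13 → advance -1; mR−mL=-44/13 → turn -1·90°
n=3: pose=(-2,7,S); sL=4, sR=4/5; mL=-4, mR=6/5; mL+mR=-14/5 → advance -1; mR−mL=26/5 → turn +1·90°
n=4: pose=(-2,8,E); sL=8/5, sR=40/9; mL=-8/5, mR=-164/45; mL+mR=-236/45 → advance -1; mR−mL=-92/45 → turn -1·90°
n=5: pose=(-3,8,S); sL=5/2, sR=5/8; mL=-5/2, mR=5/8; mL+mR=-15/8 → advance -1; mR−mL=25/8 → turn +1·90°

0 40/53 40/53 -40/53 -20/53 -2 6 W
1 5 1 -5 3/2 -1 6 S
2 40/13 8 -40/13 -84/13 -1 7 E
3 4 4/5 -4 6/5 -2 7 S
4 8/5 40/9 -8/5 -164/45 -2 8 E
5 5/2 5/8 -5/2 5/8 -3 8 S
final -3 9 E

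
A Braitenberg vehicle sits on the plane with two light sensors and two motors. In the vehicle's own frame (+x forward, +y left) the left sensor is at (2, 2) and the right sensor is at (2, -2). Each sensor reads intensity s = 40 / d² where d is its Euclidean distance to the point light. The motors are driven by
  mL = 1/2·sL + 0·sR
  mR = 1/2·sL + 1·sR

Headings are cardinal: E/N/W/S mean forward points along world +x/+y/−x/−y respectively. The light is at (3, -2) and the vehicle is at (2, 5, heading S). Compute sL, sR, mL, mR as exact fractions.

20/13 20/17 10/13 430/221

left sensor world pos  = (4, 3); dL² = 26
right sensor world pos = (0, 3); dR² = 34
sL = 40/26 = 20/13
sR = 40/34 = 20/17
mL = 1/2·sL + 0·sR = 10/13
mR = 1/2·sL + 1·sR = 430/221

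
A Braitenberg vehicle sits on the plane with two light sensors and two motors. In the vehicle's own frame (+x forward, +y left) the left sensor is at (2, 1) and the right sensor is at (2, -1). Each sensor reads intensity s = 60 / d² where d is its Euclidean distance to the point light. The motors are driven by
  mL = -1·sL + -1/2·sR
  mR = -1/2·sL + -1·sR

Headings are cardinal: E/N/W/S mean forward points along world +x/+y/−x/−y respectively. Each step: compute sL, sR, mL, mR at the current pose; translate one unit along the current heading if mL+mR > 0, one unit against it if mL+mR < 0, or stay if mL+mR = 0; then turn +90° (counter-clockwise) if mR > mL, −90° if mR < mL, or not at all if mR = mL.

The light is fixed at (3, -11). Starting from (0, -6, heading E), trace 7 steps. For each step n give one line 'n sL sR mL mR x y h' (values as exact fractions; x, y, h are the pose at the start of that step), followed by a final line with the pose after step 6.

0 60/37 60/17 -2130/629 -2730/629 0 -6 E
1 10/3 30/17 -215/51 -175/51 -1 -6 S
2 60/53 60/29 -3330/1537 -4050/1537 -1 -5 E
3 15/8 15/13 -255/104 -435/208 -2 -5 S
4 60/73 4/3 -326/219 -382/219 -2 -4 E
5 6/5 30/37 -297/185 -261/185 -3 -4 S
6 60/97 12/13 -1362/1261 -1554/1261 -3 -3 E
final -4 -3 S

n=0: pose=(0,-6,E); sL=60/37, sR=60/17; mL=-2130/629, mR=-2730/629; mL+mR=-4860/629 → advance -1; mR−mL=-600/629 → turn -1·90°
n=1: pose=(-1,-6,S); sL=10/3, sR=30/17; mL=-215/51, mR=-175/51; mL+mR=-130/17 → advance -1; mR−mL=40/51 → turn +1·90°
n=2: pose=(-1,-5,E); sL=60/53, sR=60/29; mL=-3330/1537, mR=-4050/1537; mL+mR=-7380/1537 → advance -1; mR−mL=-720/1537 → turn -1·90°
n=3: pose=(-2,-5,S); sL=15/8, sR=15/13; mL=-255/104, mR=-435/208; mL+mR=-945/208 → advance -1; mR−mL=75/208 → turn +1·90°
n=4: pose=(-2,-4,E); sL=60/73, sR=4/3; mL=-326/219, mR=-382/219; mL+mR=-236/73 → advance -1; mR−mL=-56/219 → turn -1·90°
n=5: pose=(-3,-4,S); sL=6/5, sR=30/37; mL=-297/185, mR=-261/185; mL+mR=-558/185 → advance -1; mR−mL=36/185 → turn +1·90°
n=6: pose=(-3,-3,E); sL=60/97, sR=12/13; mL=-1362/1261, mR=-1554/1261; mL+mR=-2916/1261 → advance -1; mR−mL=-192/1261 → turn -1·90°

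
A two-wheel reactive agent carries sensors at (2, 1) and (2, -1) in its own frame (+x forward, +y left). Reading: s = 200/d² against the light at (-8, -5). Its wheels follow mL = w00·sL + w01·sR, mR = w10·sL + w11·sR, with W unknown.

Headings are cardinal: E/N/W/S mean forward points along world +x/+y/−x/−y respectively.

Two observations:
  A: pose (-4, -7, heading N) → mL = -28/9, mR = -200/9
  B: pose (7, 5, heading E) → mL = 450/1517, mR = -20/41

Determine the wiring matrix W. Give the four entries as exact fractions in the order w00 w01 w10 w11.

-1/2 1 -1 0

obs A: pose=(-4,-7,N) → sL=200/9, sR=8, mL=-28/9, mR=-200/9
obs B: pose=(7,5,E) → sL=20/41, sR=20/37, mL=450/1517, mR=-20/41
sensor matrix S = [[200/9, 8], [20/41, 20/37]]; det S = 110720/13653
solve [mL_A; mL_B] = S·[w00; w01] and [mR_A; mR_B] = S·[w10; w11]:
  w00 = -1/2, w01 = 1, w10 = -1, w11 = 0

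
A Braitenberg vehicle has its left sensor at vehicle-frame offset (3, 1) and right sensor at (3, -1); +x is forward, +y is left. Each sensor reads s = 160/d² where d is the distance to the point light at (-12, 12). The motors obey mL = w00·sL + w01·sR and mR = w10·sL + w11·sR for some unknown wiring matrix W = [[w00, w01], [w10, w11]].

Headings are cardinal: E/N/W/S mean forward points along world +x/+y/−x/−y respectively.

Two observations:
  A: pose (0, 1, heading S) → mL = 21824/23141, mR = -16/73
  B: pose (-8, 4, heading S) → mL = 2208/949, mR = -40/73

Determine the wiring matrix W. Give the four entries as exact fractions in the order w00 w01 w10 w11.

obs A: pose=(0,1,S) → sL=32/73, sR=160/317, mL=21824/23141, mR=-16/73
obs B: pose=(-8,4,S) → sL=80/73, sR=16/13, mL=2208/949, mR=-40/73
sensor matrix S = [[32/73, 160/317], [80/73, 16/13]]; det S = -4096/300833
solve [mL_A; mL_B] = S·[w00; w01] and [mR_A; mR_B] = S·[w10; w11]:
  w00 = 1, w01 = 1, w10 = -1/2, w11 = 0

1 1 -1/2 0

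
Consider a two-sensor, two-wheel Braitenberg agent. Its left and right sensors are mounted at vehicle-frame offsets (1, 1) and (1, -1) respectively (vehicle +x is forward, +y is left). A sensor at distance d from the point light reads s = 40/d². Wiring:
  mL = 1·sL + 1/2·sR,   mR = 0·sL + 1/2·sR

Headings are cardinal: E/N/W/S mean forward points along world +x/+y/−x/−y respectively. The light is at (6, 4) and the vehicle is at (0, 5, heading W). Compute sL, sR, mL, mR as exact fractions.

left sensor world pos  = (-1, 4); dL² = 49
right sensor world pos = (-1, 6); dR² = 53
sL = 40/49 = 40/49
sR = 40/53 = 40/53
mL = 1·sL + 1/2·sR = 3100/2597
mR = 0·sL + 1/2·sR = 20/53

40/49 40/53 3100/2597 20/53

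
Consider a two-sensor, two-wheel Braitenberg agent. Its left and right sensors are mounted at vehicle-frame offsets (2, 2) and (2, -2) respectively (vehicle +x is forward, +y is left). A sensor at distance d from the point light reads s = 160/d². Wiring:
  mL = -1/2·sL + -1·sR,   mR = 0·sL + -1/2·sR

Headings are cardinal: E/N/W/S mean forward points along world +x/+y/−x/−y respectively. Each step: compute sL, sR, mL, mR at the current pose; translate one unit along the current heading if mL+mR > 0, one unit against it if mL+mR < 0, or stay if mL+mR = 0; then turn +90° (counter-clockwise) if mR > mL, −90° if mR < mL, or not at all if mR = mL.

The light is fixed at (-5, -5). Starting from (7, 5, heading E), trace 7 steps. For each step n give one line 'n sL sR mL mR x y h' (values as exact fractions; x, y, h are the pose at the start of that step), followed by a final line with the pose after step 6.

0 8/17 8/13 -188/221 -4/13 7 5 E
1 32/45 160/313 -12208/14085 -80/313 6 5 N
2 16/13 80/101 -1848/1313 -40/101 6 4 W
3 32/49 160/149 -10224/7301 -80/149 7 4 S
4 8/17 8/13 -188/221 -4/13 7 5 E
5 32/45 160/313 -12208/14085 -80/313 6 5 N
6 16/13 80/101 -1848/1313 -40/101 6 4 W
final 7 4 S

n=0: pose=(7,5,E); sL=8/17, sR=8/13; mL=-188/221, mR=-4/13; mL+mR=-256/221 → advance -1; mR−mL=120/221 → turn +1·90°
n=1: pose=(6,5,N); sL=32/45, sR=160/313; mL=-12208/14085, mR=-80/313; mL+mR=-15808/14085 → advance -1; mR−mL=8608/14085 → turn +1·90°
n=2: pose=(6,4,W); sL=16/13, sR=80/101; mL=-1848/1313, mR=-40/101; mL+mR=-2368/1313 → advance -1; mR−mL=1328/1313 → turn +1·90°
n=3: pose=(7,4,S); sL=32/49, sR=160/149; mL=-10224/7301, mR=-80/149; mL+mR=-14144/7301 → advance -1; mR−mL=6304/7301 → turn +1·90°
n=4: pose=(7,5,E); sL=8/17, sR=8/13; mL=-188/221, mR=-4/13; mL+mR=-256/221 → advance -1; mR−mL=120/221 → turn +1·90°
n=5: pose=(6,5,N); sL=32/45, sR=160/313; mL=-12208/14085, mR=-80/313; mL+mR=-15808/14085 → advance -1; mR−mL=8608/14085 → turn +1·90°
n=6: pose=(6,4,W); sL=16/13, sR=80/101; mL=-1848/1313, mR=-40/101; mL+mR=-2368/1313 → advance -1; mR−mL=1328/1313 → turn +1·90°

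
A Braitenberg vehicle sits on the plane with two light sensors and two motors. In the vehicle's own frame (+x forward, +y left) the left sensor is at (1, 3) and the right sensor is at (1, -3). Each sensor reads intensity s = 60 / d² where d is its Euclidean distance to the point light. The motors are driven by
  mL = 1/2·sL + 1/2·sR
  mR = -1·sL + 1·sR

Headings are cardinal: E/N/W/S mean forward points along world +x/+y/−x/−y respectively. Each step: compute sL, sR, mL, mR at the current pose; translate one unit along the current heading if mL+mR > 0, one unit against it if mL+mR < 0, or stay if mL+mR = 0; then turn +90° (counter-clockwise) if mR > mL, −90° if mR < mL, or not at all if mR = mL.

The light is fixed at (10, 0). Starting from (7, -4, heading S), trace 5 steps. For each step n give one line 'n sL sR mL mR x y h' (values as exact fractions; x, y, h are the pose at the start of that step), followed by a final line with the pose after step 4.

0 12/5 60/61 516/305 -432/305 7 -4 S
1 3/4 3 15/8 9/4 7 -5 W
2 60/37 12/17 732/629 -576/629 6 -5 S
3 30/53 30/17 1050/901 1080/901 6 -6 W
4 60/53 60/113 4980/5989 -3600/5989 5 -6 S
final 5 -7 W

n=0: pose=(7,-4,S); sL=12/5, sR=60/61; mL=516/305, mR=-432/305; mL+mR=84/305 → advance +1; mR−mL=-948/305 → turn -1·90°
n=1: pose=(7,-5,W); sL=3/4, sR=3; mL=15/8, mR=9/4; mL+mR=33/8 → advance +1; mR−mL=3/8 → turn +1·90°
n=2: pose=(6,-5,S); sL=60/37, sR=12/17; mL=732/629, mR=-576/629; mL+mR=156/629 → advance +1; mR−mL=-1308/629 → turn -1·90°
n=3: pose=(6,-6,W); sL=30/53, sR=30/17; mL=1050/901, mR=1080/901; mL+mR=2130/901 → advance +1; mR−mL=30/901 → turn +1·90°
n=4: pose=(5,-6,S); sL=60/53, sR=60/113; mL=4980/5989, mR=-3600/5989; mL+mR=1380/5989 → advance +1; mR−mL=-8580/5989 → turn -1·90°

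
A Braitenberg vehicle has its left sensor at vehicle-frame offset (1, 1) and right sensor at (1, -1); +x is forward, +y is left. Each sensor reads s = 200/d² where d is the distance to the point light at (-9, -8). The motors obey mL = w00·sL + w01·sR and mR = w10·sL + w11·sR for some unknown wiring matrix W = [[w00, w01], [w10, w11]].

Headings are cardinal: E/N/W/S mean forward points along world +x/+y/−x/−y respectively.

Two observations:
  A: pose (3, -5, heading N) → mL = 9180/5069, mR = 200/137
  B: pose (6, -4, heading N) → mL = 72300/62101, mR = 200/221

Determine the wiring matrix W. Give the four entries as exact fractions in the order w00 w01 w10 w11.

obs A: pose=(3,-5,N) → sL=200/137, sR=40/37, mL=9180/5069, mR=200/137
obs B: pose=(6,-4,N) → sL=200/221, sR=200/281, mL=72300/62101, mR=200/221
sensor matrix S = [[200/137, 40/37], [200/221, 200/281]]; det S = 19104000/314789969
solve [mL_A; mL_B] = S·[w00; w01] and [mR_A; mR_B] = S·[w10; w11]:
  w00 = 1/2, w01 = 1, w10 = 1, w11 = 0

1/2 1 1 0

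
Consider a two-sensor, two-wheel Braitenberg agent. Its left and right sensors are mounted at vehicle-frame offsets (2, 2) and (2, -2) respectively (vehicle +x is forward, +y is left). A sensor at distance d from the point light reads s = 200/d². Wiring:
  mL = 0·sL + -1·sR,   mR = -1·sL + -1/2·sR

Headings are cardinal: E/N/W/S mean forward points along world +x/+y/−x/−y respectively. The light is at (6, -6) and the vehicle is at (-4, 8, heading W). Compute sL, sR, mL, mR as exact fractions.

left sensor world pos  = (-6, 6); dL² = 288
right sensor world pos = (-6, 10); dR² = 400
sL = 200/288 = 25/36
sR = 200/400 = 1/2
mL = 0·sL + -1·sR = -1/2
mR = -1·sL + -1/2·sR = -17/18

25/36 1/2 -1/2 -17/18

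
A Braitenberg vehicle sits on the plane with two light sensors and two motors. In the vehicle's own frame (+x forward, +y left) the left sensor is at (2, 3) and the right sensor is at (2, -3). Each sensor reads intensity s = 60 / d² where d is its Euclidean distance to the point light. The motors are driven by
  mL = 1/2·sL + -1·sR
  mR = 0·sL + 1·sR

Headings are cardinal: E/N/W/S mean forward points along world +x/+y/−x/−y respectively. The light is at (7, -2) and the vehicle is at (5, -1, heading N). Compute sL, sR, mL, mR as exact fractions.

left sensor world pos  = (2, 1); dL² = 34
right sensor world pos = (8, 1); dR² = 10
sL = 60/34 = 30/17
sR = 60/10 = 6
mL = 1/2·sL + -1·sR = -87/17
mR = 0·sL + 1·sR = 6

30/17 6 -87/17 6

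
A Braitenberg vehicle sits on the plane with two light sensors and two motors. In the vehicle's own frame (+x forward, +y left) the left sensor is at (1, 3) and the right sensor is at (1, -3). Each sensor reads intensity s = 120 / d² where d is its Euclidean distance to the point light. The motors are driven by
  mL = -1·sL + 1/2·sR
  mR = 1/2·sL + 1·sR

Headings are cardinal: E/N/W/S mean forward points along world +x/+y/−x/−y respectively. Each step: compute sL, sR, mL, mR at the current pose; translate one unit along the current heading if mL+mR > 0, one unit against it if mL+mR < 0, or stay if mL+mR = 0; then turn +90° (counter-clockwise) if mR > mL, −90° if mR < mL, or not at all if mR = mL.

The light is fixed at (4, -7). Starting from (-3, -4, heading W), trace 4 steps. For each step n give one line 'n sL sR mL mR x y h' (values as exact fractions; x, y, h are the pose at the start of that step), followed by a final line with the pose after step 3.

0 15/8 6/5 -51/40 171/80 -3 -4 W
1 120/29 24/25 -2652/725 2196/725 -4 -4 S
2 60/49 12/5 -6/245 738/245 -4 -3 E
3 24/25 120/41 516/1025 3492/1025 -3 -3 N
final -3 -2 W

n=0: pose=(-3,-4,W); sL=15/8, sR=6/5; mL=-51/40, mR=171/80; mL+mR=69/80 → advance +1; mR−mL=273/80 → turn +1·90°
n=1: pose=(-4,-4,S); sL=120/29, sR=24/25; mL=-2652/725, mR=2196/725; mL+mR=-456/725 → advance -1; mR−mL=4848/725 → turn +1·90°
n=2: pose=(-4,-3,E); sL=60/49, sR=12/5; mL=-6/245, mR=738/245; mL+mR=732/245 → advance +1; mR−mL=744/245 → turn +1·90°
n=3: pose=(-3,-3,N); sL=24/25, sR=120/41; mL=516/1025, mR=3492/1025; mL+mR=4008/1025 → advance +1; mR−mL=2976/1025 → turn +1·90°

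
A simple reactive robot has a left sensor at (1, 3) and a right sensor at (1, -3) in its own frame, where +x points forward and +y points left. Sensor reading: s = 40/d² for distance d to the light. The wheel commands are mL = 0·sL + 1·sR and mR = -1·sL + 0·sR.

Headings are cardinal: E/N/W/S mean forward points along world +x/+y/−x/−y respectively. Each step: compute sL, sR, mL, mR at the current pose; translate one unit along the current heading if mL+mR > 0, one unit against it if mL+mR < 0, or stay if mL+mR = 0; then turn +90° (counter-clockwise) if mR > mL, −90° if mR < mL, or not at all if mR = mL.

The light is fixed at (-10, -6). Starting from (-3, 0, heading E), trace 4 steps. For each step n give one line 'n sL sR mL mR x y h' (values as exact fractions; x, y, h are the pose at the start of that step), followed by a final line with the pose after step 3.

n=0: pose=(-3,0,E); sL=8/29, sR=40/73; mL=40/73, mR=-8/29; mL+mR=576/2117 → advance +1; mR−mL=-1744/2117 → turn -1·90°
n=1: pose=(-2,0,S); sL=20/73, sR=4/5; mL=4/5, mR=-20/73; mL+mR=192/365 → advance +1; mR−mL=-392/365 → turn -1·90°
n=2: pose=(-2,-1,W); sL=40/53, sR=40/113; mL=40/113, mR=-40/53; mL+mR=-2400/5989 → advance -1; mR−mL=-6640/5989 → turn -1·90°
n=3: pose=(-1,-1,N); sL=5/9, sR=2/9; mL=2/9, mR=-5/9; mL+mR=-1/3 → advance -1; mR−mL=-7/9 → turn -1·90°

0 8/29 40/73 40/73 -8/29 -3 0 E
1 20/73 4/5 4/5 -20/73 -2 0 S
2 40/53 40/113 40/113 -40/53 -2 -1 W
3 5/9 2/9 2/9 -5/9 -1 -1 N
final -1 -2 E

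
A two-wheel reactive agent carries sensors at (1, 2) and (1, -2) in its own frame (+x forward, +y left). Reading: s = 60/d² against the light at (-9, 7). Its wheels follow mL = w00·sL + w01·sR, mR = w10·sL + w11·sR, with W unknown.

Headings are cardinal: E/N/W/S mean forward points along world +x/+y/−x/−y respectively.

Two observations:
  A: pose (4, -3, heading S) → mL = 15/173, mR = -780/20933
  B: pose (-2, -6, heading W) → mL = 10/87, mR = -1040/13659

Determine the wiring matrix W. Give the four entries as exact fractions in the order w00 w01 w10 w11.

obs A: pose=(4,-3,S) → sL=30/173, sR=30/121, mL=15/173, mR=-780/20933
obs B: pose=(-2,-6,W) → sL=20/87, sR=60/157, mL=10/87, mR=-1040/13659
sensor matrix S = [[30/173, 30/121], [20/87, 60/157]]; det S = 884000/95307949
solve [mL_A; mL_B] = S·[w00; w01] and [mR_A; mR_B] = S·[w10; w11]:
  w00 = 1/2, w01 = 0, w10 = 1/2, w11 = -1/2

1/2 0 1/2 -1/2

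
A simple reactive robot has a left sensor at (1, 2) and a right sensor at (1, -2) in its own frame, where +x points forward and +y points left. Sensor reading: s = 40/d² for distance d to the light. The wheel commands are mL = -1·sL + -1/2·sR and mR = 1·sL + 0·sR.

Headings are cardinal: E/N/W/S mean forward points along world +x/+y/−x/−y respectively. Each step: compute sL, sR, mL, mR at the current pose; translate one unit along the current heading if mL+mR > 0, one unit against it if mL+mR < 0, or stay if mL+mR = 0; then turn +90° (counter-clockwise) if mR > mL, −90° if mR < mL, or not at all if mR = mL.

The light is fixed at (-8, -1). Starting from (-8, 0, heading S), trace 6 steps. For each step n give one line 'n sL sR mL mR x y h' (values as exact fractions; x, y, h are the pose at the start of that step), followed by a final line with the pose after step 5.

n=0: pose=(-8,0,S); sL=10, sR=10; mL=-15, mR=10; mL+mR=-5 → advance -1; mR−mL=25 → turn +1·90°
n=1: pose=(-8,1,E); sL=40/17, sR=40; mL=-380/17, mR=40/17; mL+mR=-20 → advance -1; mR−mL=420/17 → turn +1·90°
n=2: pose=(-9,1,N); sL=20/9, sR=4; mL=-38/9, mR=20/9; mL+mR=-2 → advance -1; mR−mL=58/9 → turn +1·90°
n=3: pose=(-9,0,W); sL=8, sR=40/13; mL=-124/13, mR=8; mL+mR=-20/13 → advance -1; mR−mL=228/13 → turn +1·90°
n=4: pose=(-8,0,S); sL=10, sR=10; mL=-15, mR=10; mL+mR=-5 → advance -1; mR−mL=25 → turn +1·90°
n=5: pose=(-8,1,E); sL=40/17, sR=40; mL=-380/17, mR=40/17; mL+mR=-20 → advance -1; mR−mL=420/17 → turn +1·90°

0 10 10 -15 10 -8 0 S
1 40/17 40 -380/17 40/17 -8 1 E
2 20/9 4 -38/9 20/9 -9 1 N
3 8 40/13 -124/13 8 -9 0 W
4 10 10 -15 10 -8 0 S
5 40/17 40 -380/17 40/17 -8 1 E
final -9 1 N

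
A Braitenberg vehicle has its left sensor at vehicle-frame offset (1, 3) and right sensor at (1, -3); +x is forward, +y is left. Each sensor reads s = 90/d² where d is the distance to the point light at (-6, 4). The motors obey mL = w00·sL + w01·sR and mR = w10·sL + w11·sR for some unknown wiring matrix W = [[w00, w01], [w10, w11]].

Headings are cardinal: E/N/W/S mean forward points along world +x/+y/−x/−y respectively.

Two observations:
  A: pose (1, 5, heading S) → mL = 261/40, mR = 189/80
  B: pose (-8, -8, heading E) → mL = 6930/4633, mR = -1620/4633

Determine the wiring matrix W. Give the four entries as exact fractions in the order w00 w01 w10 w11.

1 1 -1/2 1/2

obs A: pose=(1,5,S) → sL=9/10, sR=45/8, mL=261/40, mR=189/80
obs B: pose=(-8,-8,E) → sL=45/41, sR=45/113, mL=6930/4633, mR=-1620/4633
sensor matrix S = [[9/10, 45/8], [45/41, 45/113]]; det S = -215541/37064
solve [mL_A; mL_B] = S·[w00; w01] and [mR_A; mR_B] = S·[w10; w11]:
  w00 = 1, w01 = 1, w10 = -1/2, w11 = 1/2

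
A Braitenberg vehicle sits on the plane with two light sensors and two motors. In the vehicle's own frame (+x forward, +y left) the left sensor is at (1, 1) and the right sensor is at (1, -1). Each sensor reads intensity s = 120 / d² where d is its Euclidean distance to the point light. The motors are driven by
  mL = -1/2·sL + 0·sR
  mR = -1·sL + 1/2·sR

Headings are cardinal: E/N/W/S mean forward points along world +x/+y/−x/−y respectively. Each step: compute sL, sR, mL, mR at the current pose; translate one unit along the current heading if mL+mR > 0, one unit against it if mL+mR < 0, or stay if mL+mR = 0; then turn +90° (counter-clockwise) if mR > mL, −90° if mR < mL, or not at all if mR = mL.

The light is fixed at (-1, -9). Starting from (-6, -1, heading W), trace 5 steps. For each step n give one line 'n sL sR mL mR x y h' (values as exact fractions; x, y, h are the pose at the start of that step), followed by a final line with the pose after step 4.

n=0: pose=(-6,-1,W); sL=24/17, sR=40/39; mL=-12/17, mR=-596/663; mL+mR=-1064/663 → advance -1; mR−mL=-128/663 → turn -1·90°
n=1: pose=(-5,-1,N); sL=60/53, sR=4/3; mL=-30/53, mR=-74/159; mL+mR=-164/159 → advance -1; mR−mL=16/159 → turn +1·90°
n=2: pose=(-5,-2,W); sL=120/61, sR=120/89; mL=-60/61, mR=-7020/5429; mL+mR=-12360/5429 → advance -1; mR−mL=-1680/5429 → turn -1·90°
n=3: pose=(-4,-2,N); sL=3/2, sR=30/17; mL=-3/4, mR=-21/34; mL+mR=-93/68 → advance -1; mR−mL=9/68 → turn +1·90°
n=4: pose=(-4,-3,W); sL=120/41, sR=24/13; mL=-60/41, mR=-1068/533; mL+mR=-1848/533 → advance -1; mR−mL=-288/533 → turn -1·90°

0 24/17 40/39 -12/17 -596/663 -6 -1 W
1 60/53 4/3 -30/53 -74/159 -5 -1 N
2 120/61 120/89 -60/61 -7020/5429 -5 -2 W
3 3/2 30/17 -3/4 -21/34 -4 -2 N
4 120/41 24/13 -60/41 -1068/533 -4 -3 W
final -3 -3 N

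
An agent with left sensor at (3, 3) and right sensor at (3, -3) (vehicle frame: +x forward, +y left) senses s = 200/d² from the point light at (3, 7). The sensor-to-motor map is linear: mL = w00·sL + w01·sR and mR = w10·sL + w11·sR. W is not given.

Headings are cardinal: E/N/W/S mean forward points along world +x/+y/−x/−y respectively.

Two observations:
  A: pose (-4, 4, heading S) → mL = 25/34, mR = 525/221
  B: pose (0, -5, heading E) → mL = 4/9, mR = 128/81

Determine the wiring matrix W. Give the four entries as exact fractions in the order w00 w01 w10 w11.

0 1/2 1 -1

obs A: pose=(-4,4,S) → sL=50/13, sR=25/17, mL=25/34, mR=525/221
obs B: pose=(0,-5,E) → sL=200/81, sR=8/9, mL=4/9, mR=128/81
sensor matrix S = [[50/13, 25/17], [200/81, 8/9]]; det S = -3800/17901
solve [mL_A; mL_B] = S·[w00; w01] and [mR_A; mR_B] = S·[w10; w11]:
  w00 = 0, w01 = 1/2, w10 = 1, w11 = -1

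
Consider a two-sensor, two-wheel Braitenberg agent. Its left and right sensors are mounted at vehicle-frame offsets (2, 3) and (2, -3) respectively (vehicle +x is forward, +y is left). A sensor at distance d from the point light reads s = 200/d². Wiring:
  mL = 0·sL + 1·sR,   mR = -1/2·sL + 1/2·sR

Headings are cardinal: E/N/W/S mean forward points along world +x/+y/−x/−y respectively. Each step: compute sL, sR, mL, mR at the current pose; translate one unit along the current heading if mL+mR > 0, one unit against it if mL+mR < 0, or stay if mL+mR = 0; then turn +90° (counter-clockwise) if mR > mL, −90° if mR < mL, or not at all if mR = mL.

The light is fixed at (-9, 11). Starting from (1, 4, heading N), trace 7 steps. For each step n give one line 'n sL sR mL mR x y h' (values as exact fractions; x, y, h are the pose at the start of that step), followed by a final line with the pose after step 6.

0 100/37 100/97 100/97 -3000/3589 1 4 N
1 200/153 8/9 8/9 -32/153 1 5 E
2 10/13 25/16 25/16 165/416 2 5 S
3 200/181 200/97 200/97 8400/17557 2 4 W
4 100/37 100/97 100/97 -3000/3589 1 4 N
5 200/153 8/9 8/9 -32/153 1 5 E
6 10/13 25/16 25/16 165/416 2 5 S
final 2 4 W

n=0: pose=(1,4,N); sL=100/37, sR=100/97; mL=100/97, mR=-3000/3589; mL+mR=700/3589 → advance +1; mR−mL=-6700/3589 → turn -1·90°
n=1: pose=(1,5,E); sL=200/153, sR=8/9; mL=8/9, mR=-32/153; mL+mR=104/153 → advance +1; mR−mL=-56/51 → turn -1·90°
n=2: pose=(2,5,S); sL=10/13, sR=25/16; mL=25/16, mR=165/416; mL+mR=815/416 → advance +1; mR−mL=-485/416 → turn -1·90°
n=3: pose=(2,4,W); sL=200/181, sR=200/97; mL=200/97, mR=8400/17557; mL+mR=44600/17557 → advance +1; mR−mL=-27800/17557 → turn -1·90°
n=4: pose=(1,4,N); sL=100/37, sR=100/97; mL=100/97, mR=-3000/3589; mL+mR=700/3589 → advance +1; mR−mL=-6700/3589 → turn -1·90°
n=5: pose=(1,5,E); sL=200/153, sR=8/9; mL=8/9, mR=-32/153; mL+mR=104/153 → advance +1; mR−mL=-56/51 → turn -1·90°
n=6: pose=(2,5,S); sL=10/13, sR=25/16; mL=25/16, mR=165/416; mL+mR=815/416 → advance +1; mR−mL=-485/416 → turn -1·90°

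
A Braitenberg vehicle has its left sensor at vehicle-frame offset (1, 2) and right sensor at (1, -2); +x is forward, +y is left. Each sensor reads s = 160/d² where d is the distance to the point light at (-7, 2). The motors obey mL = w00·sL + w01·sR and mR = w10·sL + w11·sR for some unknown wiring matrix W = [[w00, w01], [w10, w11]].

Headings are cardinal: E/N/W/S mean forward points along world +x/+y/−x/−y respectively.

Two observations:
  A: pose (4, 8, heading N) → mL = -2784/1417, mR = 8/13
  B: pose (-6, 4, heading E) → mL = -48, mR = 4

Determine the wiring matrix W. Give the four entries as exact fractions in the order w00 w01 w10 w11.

obs A: pose=(4,8,N) → sL=16/13, sR=80/109, mL=-2784/1417, mR=8/13
obs B: pose=(-6,4,E) → sL=8, sR=40, mL=-48, mR=4
sensor matrix S = [[16/13, 80/109], [8, 40]]; det S = 61440/1417
solve [mL_A; mL_B] = S·[w00; w01] and [mR_A; mR_B] = S·[w10; w11]:
  w00 = -1, w01 = -1, w10 = 1/2, w11 = 0

-1 -1 1/2 0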